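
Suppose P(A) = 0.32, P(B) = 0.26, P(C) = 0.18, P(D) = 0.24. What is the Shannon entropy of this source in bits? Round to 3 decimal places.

1.971 bits

H = −Σ pᵢ log₂ pᵢ.
−0.32·log₂(0.32) = 0.5260
−0.26·log₂(0.26) = 0.5053
−0.18·log₂(0.18) = 0.4453
−0.24·log₂(0.24) = 0.4941
Sum ≈ 1.9708 → 1.971 bits.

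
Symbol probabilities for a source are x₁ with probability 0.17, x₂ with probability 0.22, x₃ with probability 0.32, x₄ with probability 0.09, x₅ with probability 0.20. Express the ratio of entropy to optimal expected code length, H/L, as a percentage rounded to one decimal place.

Entropy H = −Σ p log₂ p ≈ 2.2182 bits.
Huffman merges: 9/100+17/100→13/50; 1/5+11/50→21/50; 13/50+8/25→29/50; 21/50+29/50→1. L = 113/50 ≈ 2.2600.
Efficiency = H/L = 2.2182/2.2600 = 98.2%.

98.2%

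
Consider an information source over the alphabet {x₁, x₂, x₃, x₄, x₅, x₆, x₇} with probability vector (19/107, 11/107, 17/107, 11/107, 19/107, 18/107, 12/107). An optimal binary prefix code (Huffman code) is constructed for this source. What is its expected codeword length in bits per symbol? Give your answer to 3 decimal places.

Repeatedly combine the two least-probable nodes; the expected code length is the sum of the merged weights.
merge 11/107 + 11/107 → 22/107
merge 12/107 + 17/107 → 29/107
merge 18/107 + 19/107 → 37/107
merge 19/107 + 22/107 → 41/107
merge 29/107 + 37/107 → 66/107
merge 41/107 + 66/107 → 1
L = 22/107 + 29/107 + 37/107 + 41/107 + 66/107 + 1 = 302/107 ≈ 2.822 bits/symbol.

2.822 bits/symbol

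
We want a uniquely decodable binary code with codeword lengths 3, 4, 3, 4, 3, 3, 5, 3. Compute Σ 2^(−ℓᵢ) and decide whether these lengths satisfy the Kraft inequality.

0.78125; yes

With common denominator 2^5 = 32: Σ 2^(−ℓᵢ) = 4/32 + 2/32 + 4/32 + 2/32 + 4/32 + 4/32 + 1/32 + 4/32 = 25/32 = 0.78125.
Kraft's inequality requires Σ ≤ 1; here Σ = 0.78125 ≤ 1, so such a prefix code exists.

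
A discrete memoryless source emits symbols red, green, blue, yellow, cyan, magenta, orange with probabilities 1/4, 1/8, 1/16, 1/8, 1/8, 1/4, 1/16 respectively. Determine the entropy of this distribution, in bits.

Each probability is a power of 1/2, so log₂(1/p) is an integer.
H = Σ p·log₂(1/p) = 1/4·2 + 1/8·3 + 1/16·4 + 1/8·3 + 1/8·3 + 1/4·2 + 1/16·4 = 2.625 bits.

2.625 bits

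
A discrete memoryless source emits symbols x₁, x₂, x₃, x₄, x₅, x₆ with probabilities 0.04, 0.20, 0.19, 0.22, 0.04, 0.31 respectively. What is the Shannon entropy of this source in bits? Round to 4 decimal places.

2.2955 bits

H = −Σ pᵢ log₂ pᵢ.
−0.04·log₂(0.04) = 0.1858
−0.20·log₂(0.20) = 0.4644
−0.19·log₂(0.19) = 0.4552
−0.22·log₂(0.22) = 0.4806
−0.04·log₂(0.04) = 0.1858
−0.31·log₂(0.31) = 0.5238
Sum ≈ 2.2955 → 2.2955 bits.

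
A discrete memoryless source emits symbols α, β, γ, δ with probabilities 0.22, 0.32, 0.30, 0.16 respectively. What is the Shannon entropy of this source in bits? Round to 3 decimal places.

1.951 bits

H = −Σ pᵢ log₂ pᵢ.
−0.22·log₂(0.22) = 0.4806
−0.32·log₂(0.32) = 0.5260
−0.30·log₂(0.30) = 0.5211
−0.16·log₂(0.16) = 0.4230
Sum ≈ 1.9507 → 1.951 bits.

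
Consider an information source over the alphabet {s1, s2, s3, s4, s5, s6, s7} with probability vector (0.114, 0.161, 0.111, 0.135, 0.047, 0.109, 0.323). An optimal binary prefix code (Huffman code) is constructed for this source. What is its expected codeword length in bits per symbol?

2.672 bits/symbol

Repeatedly combine the two least-probable nodes; the expected code length is the sum of the merged weights.
merge 47/1000 + 109/1000 → 39/250
merge 111/1000 + 57/500 → 9/40
merge 27/200 + 39/250 → 291/1000
merge 161/1000 + 9/40 → 193/500
merge 291/1000 + 323/1000 → 307/500
merge 193/500 + 307/500 → 1
L = 39/250 + 9/40 + 291/1000 + 193/500 + 307/500 + 1 = 334/125 = 2.672 bits/symbol.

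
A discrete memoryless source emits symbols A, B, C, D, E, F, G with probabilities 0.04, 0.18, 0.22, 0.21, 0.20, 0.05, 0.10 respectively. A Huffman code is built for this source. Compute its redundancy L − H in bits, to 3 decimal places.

Entropy H = −Σ p log₂ p ≈ 2.5971 bits.
Huffman merges: 1/25+1/20→9/100; 9/100+1/10→19/100; 9/50+19/100→37/100; 1/5+21/100→41/100; 11/50+37/100→59/100; 41/100+59/100→1. L = 53/20 ≈ 2.6500.
L − H = 2.6500 − 2.5971 = 0.053 bits.

0.053 bits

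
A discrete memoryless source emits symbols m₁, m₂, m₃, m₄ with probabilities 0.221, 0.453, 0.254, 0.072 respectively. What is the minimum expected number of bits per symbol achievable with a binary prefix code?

1.84 bits/symbol

Repeatedly combine the two least-probable nodes; the expected code length is the sum of the merged weights.
merge 9/125 + 221/1000 → 293/1000
merge 127/500 + 293/1000 → 547/1000
merge 453/1000 + 547/1000 → 1
L = 293/1000 + 547/1000 + 1 = 46/25 = 1.84 bits/symbol.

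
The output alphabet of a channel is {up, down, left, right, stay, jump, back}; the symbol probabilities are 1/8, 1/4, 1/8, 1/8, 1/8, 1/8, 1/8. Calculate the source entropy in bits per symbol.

Each probability is a power of 1/2, so log₂(1/p) is an integer.
H = Σ p·log₂(1/p) = 1/8·3 + 1/4·2 + 1/8·3 + 1/8·3 + 1/8·3 + 1/8·3 + 1/8·3 = 2.75 bits.

2.75 bits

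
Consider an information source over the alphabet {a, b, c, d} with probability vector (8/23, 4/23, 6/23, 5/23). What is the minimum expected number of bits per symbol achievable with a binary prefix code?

Repeatedly combine the two least-probable nodes; the expected code length is the sum of the merged weights.
merge 4/23 + 5/23 → 9/23
merge 6/23 + 8/23 → 14/23
merge 9/23 + 14/23 → 1
L = 9/23 + 14/23 + 1 = 2 bits/symbol.

2 bits/symbol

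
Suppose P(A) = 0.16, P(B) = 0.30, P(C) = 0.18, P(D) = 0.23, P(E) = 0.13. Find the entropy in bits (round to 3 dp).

H = −Σ pᵢ log₂ pᵢ.
−0.16·log₂(0.16) = 0.4230
−0.30·log₂(0.30) = 0.5211
−0.18·log₂(0.18) = 0.4453
−0.23·log₂(0.23) = 0.4877
−0.13·log₂(0.13) = 0.3826
Sum ≈ 2.2597 → 2.260 bits.

2.260 bits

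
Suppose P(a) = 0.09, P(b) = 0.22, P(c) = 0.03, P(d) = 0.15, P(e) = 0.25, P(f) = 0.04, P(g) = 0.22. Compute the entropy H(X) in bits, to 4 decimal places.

H = −Σ pᵢ log₂ pᵢ.
−0.09·log₂(0.09) = 0.3127
−0.22·log₂(0.22) = 0.4806
−0.03·log₂(0.03) = 0.1518
−0.15·log₂(0.15) = 0.4105
−0.25·log₂(0.25) = 0.5000
−0.04·log₂(0.04) = 0.1858
−0.22·log₂(0.22) = 0.4806
Sum ≈ 2.5219 → 2.5219 bits.

2.5219 bits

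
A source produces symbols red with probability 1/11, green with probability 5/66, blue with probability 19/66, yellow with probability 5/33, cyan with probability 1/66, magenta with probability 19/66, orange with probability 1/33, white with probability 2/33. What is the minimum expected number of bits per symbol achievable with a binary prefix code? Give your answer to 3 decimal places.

2.576 bits/symbol

Repeatedly combine the two least-probable nodes; the expected code length is the sum of the merged weights.
merge 1/66 + 1/33 → 1/22
merge 1/22 + 2/33 → 7/66
merge 5/66 + 1/11 → 1/6
merge 7/66 + 5/33 → 17/66
merge 1/6 + 17/66 → 14/33
merge 19/66 + 19/66 → 19/33
merge 14/33 + 19/33 → 1
L = 1/22 + 7/66 + 1/6 + 17/66 + 14/33 + 19/33 + 1 = 85/33 ≈ 2.576 bits/symbol.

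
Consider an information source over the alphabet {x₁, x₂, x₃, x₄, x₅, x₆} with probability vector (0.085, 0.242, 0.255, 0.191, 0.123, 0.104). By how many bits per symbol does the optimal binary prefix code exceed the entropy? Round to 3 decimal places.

Entropy H = −Σ p log₂ p ≈ 2.4680 bits.
Huffman merges: 17/200+13/125→189/1000; 123/1000+189/1000→39/125; 191/1000+121/500→433/1000; 51/200+39/125→567/1000; 433/1000+567/1000→1. L = 2501/1000 ≈ 2.5010.
L − H = 2.5010 − 2.4680 = 0.033 bits.

0.033 bits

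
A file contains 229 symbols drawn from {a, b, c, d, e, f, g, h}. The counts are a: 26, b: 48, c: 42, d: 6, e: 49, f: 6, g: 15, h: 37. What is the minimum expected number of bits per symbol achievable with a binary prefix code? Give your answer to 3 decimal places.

2.747 bits/symbol

Probabilities are the counts divided by 229.
Repeatedly combine the two least-probable nodes; the expected code length is the sum of the merged weights.
merge 6/229 + 6/229 → 12/229
merge 12/229 + 15/229 → 27/229
merge 26/229 + 27/229 → 53/229
merge 37/229 + 42/229 → 79/229
merge 48/229 + 49/229 → 97/229
merge 53/229 + 79/229 → 132/229
merge 97/229 + 132/229 → 1
L = 12/229 + 27/229 + 53/229 + 79/229 + 97/229 + 132/229 + 1 = 629/229 ≈ 2.747 bits/symbol.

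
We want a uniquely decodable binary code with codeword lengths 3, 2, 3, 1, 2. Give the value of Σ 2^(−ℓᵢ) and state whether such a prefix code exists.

1.25; no

With common denominator 2^3 = 8: Σ 2^(−ℓᵢ) = 1/8 + 2/8 + 1/8 + 4/8 + 2/8 = 10/8 = 1.25.
Kraft's inequality requires Σ ≤ 1; here Σ = 1.25 > 1, so no such prefix code exists.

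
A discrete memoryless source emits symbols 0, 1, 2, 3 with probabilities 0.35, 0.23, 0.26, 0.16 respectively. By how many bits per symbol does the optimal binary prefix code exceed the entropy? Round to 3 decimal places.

0.054 bits

Entropy H = −Σ p log₂ p ≈ 1.9461 bits.
Huffman merges: 4/25+23/100→39/100; 13/50+7/20→61/100; 39/100+61/100→1. L = 2 ≈ 2.0000.
L − H = 2.0000 − 1.9461 = 0.054 bits.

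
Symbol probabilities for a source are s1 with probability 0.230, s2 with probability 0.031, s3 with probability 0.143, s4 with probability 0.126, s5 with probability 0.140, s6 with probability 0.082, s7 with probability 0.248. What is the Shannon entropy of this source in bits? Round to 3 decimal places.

H = −Σ pᵢ log₂ pᵢ.
−0.230·log₂(0.230) = 0.4877
−0.031·log₂(0.031) = 0.1554
−0.143·log₂(0.143) = 0.4012
−0.126·log₂(0.126) = 0.3766
−0.140·log₂(0.140) = 0.3971
−0.082·log₂(0.082) = 0.2959
−0.248·log₂(0.248) = 0.4989
Sum ≈ 2.6127 → 2.613 bits.

2.613 bits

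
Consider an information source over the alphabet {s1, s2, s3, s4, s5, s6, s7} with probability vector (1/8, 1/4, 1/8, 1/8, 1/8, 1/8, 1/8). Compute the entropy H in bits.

Each probability is a power of 1/2, so log₂(1/p) is an integer.
H = Σ p·log₂(1/p) = 1/8·3 + 1/4·2 + 1/8·3 + 1/8·3 + 1/8·3 + 1/8·3 + 1/8·3 = 2.75 bits.

2.75 bits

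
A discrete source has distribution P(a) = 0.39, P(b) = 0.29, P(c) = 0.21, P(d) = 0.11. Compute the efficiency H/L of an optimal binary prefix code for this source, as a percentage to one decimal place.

Entropy H = −Σ p log₂ p ≈ 1.8708 bits.
Huffman merges: 11/100+21/100→8/25; 29/100+8/25→61/100; 39/100+61/100→1. L = 193/100 ≈ 1.9300.
Efficiency = H/L = 1.8708/1.9300 = 96.9%.

96.9%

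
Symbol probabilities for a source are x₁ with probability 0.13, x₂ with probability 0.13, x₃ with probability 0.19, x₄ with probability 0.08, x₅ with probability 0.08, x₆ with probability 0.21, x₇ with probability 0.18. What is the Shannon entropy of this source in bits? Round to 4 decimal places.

2.7217 bits

H = −Σ pᵢ log₂ pᵢ.
−0.13·log₂(0.13) = 0.3826
−0.13·log₂(0.13) = 0.3826
−0.19·log₂(0.19) = 0.4552
−0.08·log₂(0.08) = 0.2915
−0.08·log₂(0.08) = 0.2915
−0.21·log₂(0.21) = 0.4728
−0.18·log₂(0.18) = 0.4453
Sum ≈ 2.7217 → 2.7217 bits.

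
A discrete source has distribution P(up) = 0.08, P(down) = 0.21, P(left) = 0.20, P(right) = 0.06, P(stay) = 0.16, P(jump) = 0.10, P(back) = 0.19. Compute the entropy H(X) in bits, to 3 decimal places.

H = −Σ pᵢ log₂ pᵢ.
−0.08·log₂(0.08) = 0.2915
−0.21·log₂(0.21) = 0.4728
−0.20·log₂(0.20) = 0.4644
−0.06·log₂(0.06) = 0.2435
−0.16·log₂(0.16) = 0.4230
−0.10·log₂(0.10) = 0.3322
−0.19·log₂(0.19) = 0.4552
Sum ≈ 2.6827 → 2.683 bits.

2.683 bits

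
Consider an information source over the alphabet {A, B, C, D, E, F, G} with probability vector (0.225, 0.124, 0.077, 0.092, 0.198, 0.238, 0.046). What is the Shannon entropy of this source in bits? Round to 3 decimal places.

H = −Σ pᵢ log₂ pᵢ.
−0.225·log₂(0.225) = 0.4842
−0.124·log₂(0.124) = 0.3734
−0.077·log₂(0.077) = 0.2848
−0.092·log₂(0.092) = 0.3167
−0.198·log₂(0.198) = 0.4626
−0.238·log₂(0.238) = 0.4929
−0.046·log₂(0.046) = 0.2043
Sum ≈ 2.6190 → 2.619 bits.

2.619 bits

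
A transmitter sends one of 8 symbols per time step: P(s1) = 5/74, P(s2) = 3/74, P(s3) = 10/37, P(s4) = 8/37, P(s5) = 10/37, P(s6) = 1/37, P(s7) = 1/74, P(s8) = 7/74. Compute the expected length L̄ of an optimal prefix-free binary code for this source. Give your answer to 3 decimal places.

2.514 bits/symbol

Repeatedly combine the two least-probable nodes; the expected code length is the sum of the merged weights.
merge 1/74 + 1/37 → 3/74
merge 3/74 + 3/74 → 3/37
merge 5/74 + 3/37 → 11/74
merge 7/74 + 11/74 → 9/37
merge 8/37 + 9/37 → 17/37
merge 10/37 + 10/37 → 20/37
merge 17/37 + 20/37 → 1
L = 3/74 + 3/37 + 11/74 + 9/37 + 17/37 + 20/37 + 1 = 93/37 ≈ 2.514 bits/symbol.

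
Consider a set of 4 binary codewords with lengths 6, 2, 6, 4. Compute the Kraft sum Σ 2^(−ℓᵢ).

With common denominator 2^6 = 64: Σ 2^(−ℓᵢ) = 1/64 + 16/64 + 1/64 + 4/64 = 22/64 = 0.34375.

0.34375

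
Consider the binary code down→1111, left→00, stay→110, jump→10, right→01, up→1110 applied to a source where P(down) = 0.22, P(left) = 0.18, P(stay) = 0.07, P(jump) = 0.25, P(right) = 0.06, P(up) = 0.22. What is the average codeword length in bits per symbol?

2.95 bits/symbol

L̄ = Σ pᵢ·ℓᵢ = 0.22·4 + 0.18·2 + 0.07·3 + 0.25·2 + 0.06·2 + 0.22·4 = 2.95 bits/symbol.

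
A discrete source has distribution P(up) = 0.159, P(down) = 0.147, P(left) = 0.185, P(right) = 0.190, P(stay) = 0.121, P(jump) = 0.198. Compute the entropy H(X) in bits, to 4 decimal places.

2.5653 bits

H = −Σ pᵢ log₂ pᵢ.
−0.159·log₂(0.159) = 0.4218
−0.147·log₂(0.147) = 0.4066
−0.185·log₂(0.185) = 0.4504
−0.190·log₂(0.190) = 0.4552
−0.121·log₂(0.121) = 0.3687
−0.198·log₂(0.198) = 0.4626
Sum ≈ 2.5653 → 2.5653 bits.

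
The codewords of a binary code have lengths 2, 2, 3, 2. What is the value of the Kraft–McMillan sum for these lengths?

With common denominator 2^3 = 8: Σ 2^(−ℓᵢ) = 2/8 + 2/8 + 1/8 + 2/8 = 7/8 = 0.875.

0.875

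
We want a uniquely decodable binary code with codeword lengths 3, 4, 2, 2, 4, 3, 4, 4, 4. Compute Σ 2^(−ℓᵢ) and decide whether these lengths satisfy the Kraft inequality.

1.0625; no

With common denominator 2^4 = 16: Σ 2^(−ℓᵢ) = 2/16 + 1/16 + 4/16 + 4/16 + 1/16 + 2/16 + 1/16 + 1/16 + 1/16 = 17/16 = 1.0625.
Kraft's inequality requires Σ ≤ 1; here Σ = 1.0625 > 1, so no such prefix code exists.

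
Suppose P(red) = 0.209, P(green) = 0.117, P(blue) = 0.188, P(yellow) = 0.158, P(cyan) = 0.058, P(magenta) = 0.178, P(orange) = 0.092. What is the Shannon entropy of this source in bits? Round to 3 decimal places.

H = −Σ pᵢ log₂ pᵢ.
−0.209·log₂(0.209) = 0.4720
−0.117·log₂(0.117) = 0.3622
−0.188·log₂(0.188) = 0.4533
−0.158·log₂(0.158) = 0.4206
−0.058·log₂(0.058) = 0.2383
−0.178·log₂(0.178) = 0.4432
−0.092·log₂(0.092) = 0.3167
Sum ≈ 2.7062 → 2.706 bits.

2.706 bits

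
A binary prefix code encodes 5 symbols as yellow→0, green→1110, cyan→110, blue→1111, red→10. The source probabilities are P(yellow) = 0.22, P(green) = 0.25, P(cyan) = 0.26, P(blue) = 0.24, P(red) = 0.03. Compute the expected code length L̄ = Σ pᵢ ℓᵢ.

L̄ = Σ pᵢ·ℓᵢ = 0.22·1 + 0.25·4 + 0.26·3 + 0.24·4 + 0.03·2 = 3.02 bits/symbol.

3.02 bits/symbol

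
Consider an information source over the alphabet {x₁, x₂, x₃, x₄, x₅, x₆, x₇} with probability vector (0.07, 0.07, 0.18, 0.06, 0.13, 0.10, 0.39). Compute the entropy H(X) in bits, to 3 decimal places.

2.471 bits

H = −Σ pᵢ log₂ pᵢ.
−0.07·log₂(0.07) = 0.2686
−0.07·log₂(0.07) = 0.2686
−0.18·log₂(0.18) = 0.4453
−0.06·log₂(0.06) = 0.2435
−0.13·log₂(0.13) = 0.3826
−0.10·log₂(0.10) = 0.3322
−0.39·log₂(0.39) = 0.5298
Sum ≈ 2.4706 → 2.471 bits.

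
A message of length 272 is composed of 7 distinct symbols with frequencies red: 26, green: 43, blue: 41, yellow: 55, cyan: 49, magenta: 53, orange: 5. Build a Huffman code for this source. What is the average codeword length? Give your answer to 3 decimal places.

2.717 bits/symbol

Probabilities are the counts divided by 272.
Repeatedly combine the two least-probable nodes; the expected code length is the sum of the merged weights.
merge 5/272 + 13/136 → 31/272
merge 31/272 + 41/272 → 9/34
merge 43/272 + 49/272 → 23/68
merge 53/272 + 55/272 → 27/68
merge 9/34 + 23/68 → 41/68
merge 27/68 + 41/68 → 1
L = 31/272 + 9/34 + 23/68 + 27/68 + 41/68 + 1 = 739/272 ≈ 2.717 bits/symbol.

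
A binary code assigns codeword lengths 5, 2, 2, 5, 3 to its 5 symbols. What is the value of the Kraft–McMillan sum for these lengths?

0.6875

With common denominator 2^5 = 32: Σ 2^(−ℓᵢ) = 1/32 + 8/32 + 8/32 + 1/32 + 4/32 = 22/32 = 0.6875.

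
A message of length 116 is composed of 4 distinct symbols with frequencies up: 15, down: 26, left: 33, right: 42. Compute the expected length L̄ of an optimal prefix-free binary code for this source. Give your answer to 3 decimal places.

Probabilities are the counts divided by 116.
Repeatedly combine the two least-probable nodes; the expected code length is the sum of the merged weights.
merge 15/116 + 13/58 → 41/116
merge 33/116 + 41/116 → 37/58
merge 21/58 + 37/58 → 1
L = 41/116 + 37/58 + 1 = 231/116 ≈ 1.991 bits/symbol.

1.991 bits/symbol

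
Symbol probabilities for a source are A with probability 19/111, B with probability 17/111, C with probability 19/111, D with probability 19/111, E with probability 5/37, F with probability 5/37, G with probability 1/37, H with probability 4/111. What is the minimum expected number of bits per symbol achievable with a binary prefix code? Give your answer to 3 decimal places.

2.892 bits/symbol

Repeatedly combine the two least-probable nodes; the expected code length is the sum of the merged weights.
merge 1/37 + 4/111 → 7/111
merge 7/111 + 5/37 → 22/111
merge 5/37 + 17/111 → 32/111
merge 19/111 + 19/111 → 38/111
merge 19/111 + 22/111 → 41/111
merge 32/111 + 38/111 → 70/111
merge 41/111 + 70/111 → 1
L = 7/111 + 22/111 + 32/111 + 38/111 + 41/111 + 70/111 + 1 = 107/37 ≈ 2.892 bits/symbol.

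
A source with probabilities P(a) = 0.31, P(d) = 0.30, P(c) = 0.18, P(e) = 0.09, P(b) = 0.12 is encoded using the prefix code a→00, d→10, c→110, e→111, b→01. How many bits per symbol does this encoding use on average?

2.27 bits/symbol

L̄ = Σ pᵢ·ℓᵢ = 0.31·2 + 0.30·2 + 0.18·3 + 0.09·3 + 0.12·2 = 2.27 bits/symbol.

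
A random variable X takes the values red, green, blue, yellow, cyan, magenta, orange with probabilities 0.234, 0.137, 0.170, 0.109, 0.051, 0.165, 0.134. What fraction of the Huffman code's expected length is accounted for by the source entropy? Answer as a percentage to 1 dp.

98.1%

Entropy H = −Σ p log₂ p ≈ 2.7028 bits.
Huffman merges: 51/1000+109/1000→4/25; 67/500+137/1000→271/1000; 4/25+33/200→13/40; 17/100+117/500→101/250; 271/1000+13/40→149/250; 101/250+149/250→1. L = 689/250 ≈ 2.7560.
Efficiency = H/L = 2.7028/2.7560 = 98.1%.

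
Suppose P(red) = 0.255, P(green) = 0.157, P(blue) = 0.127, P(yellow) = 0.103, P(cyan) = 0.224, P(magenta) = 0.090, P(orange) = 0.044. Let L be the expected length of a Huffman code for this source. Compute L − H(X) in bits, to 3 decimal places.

0.023 bits

Entropy H = −Σ p log₂ p ≈ 2.6324 bits.
Huffman merges: 11/250+9/100→67/500; 103/1000+127/1000→23/100; 67/500+157/1000→291/1000; 28/125+23/100→227/500; 51/200+291/1000→273/500; 227/500+273/500→1. L = 531/200 ≈ 2.6550.
L − H = 2.6550 − 2.6324 = 0.023 bits.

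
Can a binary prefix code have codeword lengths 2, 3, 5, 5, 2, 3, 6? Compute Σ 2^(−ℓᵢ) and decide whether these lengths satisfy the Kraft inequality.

With common denominator 2^6 = 64: Σ 2^(−ℓᵢ) = 16/64 + 8/64 + 2/64 + 2/64 + 16/64 + 8/64 + 1/64 = 53/64 = 0.828125.
Kraft's inequality requires Σ ≤ 1; here Σ = 0.828125 ≤ 1, so such a prefix code exists.

0.828125; yes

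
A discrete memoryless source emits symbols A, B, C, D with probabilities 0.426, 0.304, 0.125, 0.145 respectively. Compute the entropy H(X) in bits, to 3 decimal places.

H = −Σ pᵢ log₂ pᵢ.
−0.426·log₂(0.426) = 0.5244
−0.304·log₂(0.304) = 0.5222
−0.125·log₂(0.125) = 0.3750
−0.145·log₂(0.145) = 0.4040
Sum ≈ 1.8256 → 1.826 bits.

1.826 bits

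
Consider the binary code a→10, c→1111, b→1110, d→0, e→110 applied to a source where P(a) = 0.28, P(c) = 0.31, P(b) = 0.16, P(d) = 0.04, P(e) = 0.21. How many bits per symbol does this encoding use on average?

L̄ = Σ pᵢ·ℓᵢ = 0.28·2 + 0.31·4 + 0.16·4 + 0.04·1 + 0.21·3 = 3.11 bits/symbol.

3.11 bits/symbol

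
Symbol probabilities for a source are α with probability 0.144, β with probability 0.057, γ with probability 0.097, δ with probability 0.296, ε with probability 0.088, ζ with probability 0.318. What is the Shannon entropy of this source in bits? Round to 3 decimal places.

2.319 bits

H = −Σ pᵢ log₂ pᵢ.
−0.144·log₂(0.144) = 0.4026
−0.057·log₂(0.057) = 0.2356
−0.097·log₂(0.097) = 0.3265
−0.296·log₂(0.296) = 0.5199
−0.088·log₂(0.088) = 0.3086
−0.318·log₂(0.318) = 0.5256
Sum ≈ 2.3187 → 2.319 bits.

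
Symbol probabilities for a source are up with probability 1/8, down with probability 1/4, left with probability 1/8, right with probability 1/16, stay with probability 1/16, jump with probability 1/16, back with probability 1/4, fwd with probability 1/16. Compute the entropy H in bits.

2.75 bits

Each probability is a power of 1/2, so log₂(1/p) is an integer.
H = Σ p·log₂(1/p) = 1/8·3 + 1/4·2 + 1/8·3 + 1/16·4 + 1/16·4 + 1/16·4 + 1/4·2 + 1/16·4 = 2.75 bits.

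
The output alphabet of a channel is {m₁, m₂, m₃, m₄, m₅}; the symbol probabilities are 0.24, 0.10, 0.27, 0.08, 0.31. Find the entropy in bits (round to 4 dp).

H = −Σ pᵢ log₂ pᵢ.
−0.24·log₂(0.24) = 0.4941
−0.10·log₂(0.10) = 0.3322
−0.27·log₂(0.27) = 0.5100
−0.08·log₂(0.08) = 0.2915
−0.31·log₂(0.31) = 0.5238
Sum ≈ 2.1517 → 2.1517 bits.

2.1517 bits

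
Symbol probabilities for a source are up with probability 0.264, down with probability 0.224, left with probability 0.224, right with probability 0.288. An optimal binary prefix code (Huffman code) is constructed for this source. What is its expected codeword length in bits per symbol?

Repeatedly combine the two least-probable nodes; the expected code length is the sum of the merged weights.
merge 28/125 + 28/125 → 56/125
merge 33/125 + 36/125 → 69/125
merge 56/125 + 69/125 → 1
L = 56/125 + 69/125 + 1 = 2 bits/symbol.

2 bits/symbol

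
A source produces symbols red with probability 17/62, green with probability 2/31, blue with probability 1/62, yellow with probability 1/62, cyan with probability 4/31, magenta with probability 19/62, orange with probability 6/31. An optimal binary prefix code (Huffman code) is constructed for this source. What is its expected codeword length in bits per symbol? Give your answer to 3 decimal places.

Repeatedly combine the two least-probable nodes; the expected code length is the sum of the merged weights.
merge 1/62 + 1/62 → 1/31
merge 1/31 + 2/31 → 3/31
merge 3/31 + 4/31 → 7/31
merge 6/31 + 7/31 → 13/31
merge 17/62 + 19/62 → 18/31
merge 13/31 + 18/31 → 1
L = 1/31 + 3/31 + 7/31 + 13/31 + 18/31 + 1 = 73/31 ≈ 2.355 bits/symbol.

2.355 bits/symbol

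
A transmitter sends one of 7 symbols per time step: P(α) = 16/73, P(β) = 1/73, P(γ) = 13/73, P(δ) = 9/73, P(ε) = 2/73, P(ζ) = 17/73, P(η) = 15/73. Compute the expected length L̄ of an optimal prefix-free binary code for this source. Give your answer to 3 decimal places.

2.548 bits/symbol

Repeatedly combine the two least-probable nodes; the expected code length is the sum of the merged weights.
merge 1/73 + 2/73 → 3/73
merge 3/73 + 9/73 → 12/73
merge 12/73 + 13/73 → 25/73
merge 15/73 + 16/73 → 31/73
merge 17/73 + 25/73 → 42/73
merge 31/73 + 42/73 → 1
L = 3/73 + 12/73 + 25/73 + 31/73 + 42/73 + 1 = 186/73 ≈ 2.548 bits/symbol.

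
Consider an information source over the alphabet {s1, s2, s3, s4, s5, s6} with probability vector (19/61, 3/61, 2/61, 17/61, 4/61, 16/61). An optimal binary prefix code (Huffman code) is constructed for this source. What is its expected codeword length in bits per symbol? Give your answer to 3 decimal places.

2.230 bits/symbol

Repeatedly combine the two least-probable nodes; the expected code length is the sum of the merged weights.
merge 2/61 + 3/61 → 5/61
merge 4/61 + 5/61 → 9/61
merge 9/61 + 16/61 → 25/61
merge 17/61 + 19/61 → 36/61
merge 25/61 + 36/61 → 1
L = 5/61 + 9/61 + 25/61 + 36/61 + 1 = 136/61 ≈ 2.230 bits/symbol.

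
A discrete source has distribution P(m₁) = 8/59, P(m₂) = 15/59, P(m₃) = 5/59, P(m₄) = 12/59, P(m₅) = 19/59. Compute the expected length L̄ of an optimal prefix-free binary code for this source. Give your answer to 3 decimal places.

2.220 bits/symbol

Repeatedly combine the two least-probable nodes; the expected code length is the sum of the merged weights.
merge 5/59 + 8/59 → 13/59
merge 12/59 + 13/59 → 25/59
merge 15/59 + 19/59 → 34/59
merge 25/59 + 34/59 → 1
L = 13/59 + 25/59 + 34/59 + 1 = 131/59 ≈ 2.220 bits/symbol.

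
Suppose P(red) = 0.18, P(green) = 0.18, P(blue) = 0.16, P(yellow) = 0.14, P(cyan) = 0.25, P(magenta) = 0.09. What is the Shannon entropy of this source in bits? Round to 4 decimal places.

H = −Σ pᵢ log₂ pᵢ.
−0.18·log₂(0.18) = 0.4453
−0.18·log₂(0.18) = 0.4453
−0.16·log₂(0.16) = 0.4230
−0.14·log₂(0.14) = 0.3971
−0.25·log₂(0.25) = 0.5000
−0.09·log₂(0.09) = 0.3127
Sum ≈ 2.5234 → 2.5234 bits.

2.5234 bits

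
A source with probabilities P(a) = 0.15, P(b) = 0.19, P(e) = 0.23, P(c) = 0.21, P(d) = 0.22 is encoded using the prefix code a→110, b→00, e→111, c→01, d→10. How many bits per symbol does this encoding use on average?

2.38 bits/symbol

L̄ = Σ pᵢ·ℓᵢ = 0.15·3 + 0.19·2 + 0.23·3 + 0.21·2 + 0.22·2 = 2.38 bits/symbol.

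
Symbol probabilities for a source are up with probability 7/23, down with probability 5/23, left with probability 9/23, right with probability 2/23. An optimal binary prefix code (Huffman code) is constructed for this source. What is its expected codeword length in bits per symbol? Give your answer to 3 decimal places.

1.913 bits/symbol

Repeatedly combine the two least-probable nodes; the expected code length is the sum of the merged weights.
merge 2/23 + 5/23 → 7/23
merge 7/23 + 7/23 → 14/23
merge 9/23 + 14/23 → 1
L = 7/23 + 14/23 + 1 = 44/23 ≈ 1.913 bits/symbol.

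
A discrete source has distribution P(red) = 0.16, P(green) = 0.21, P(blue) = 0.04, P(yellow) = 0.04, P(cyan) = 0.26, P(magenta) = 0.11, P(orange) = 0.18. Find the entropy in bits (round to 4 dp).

2.5682 bits

H = −Σ pᵢ log₂ pᵢ.
−0.16·log₂(0.16) = 0.4230
−0.21·log₂(0.21) = 0.4728
−0.04·log₂(0.04) = 0.1858
−0.04·log₂(0.04) = 0.1858
−0.26·log₂(0.26) = 0.5053
−0.11·log₂(0.11) = 0.3503
−0.18·log₂(0.18) = 0.4453
Sum ≈ 2.5682 → 2.5682 bits.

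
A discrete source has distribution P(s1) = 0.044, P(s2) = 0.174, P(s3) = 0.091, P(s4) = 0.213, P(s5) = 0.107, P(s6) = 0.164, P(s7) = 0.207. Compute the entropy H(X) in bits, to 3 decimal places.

H = −Σ pᵢ log₂ pᵢ.
−0.044·log₂(0.044) = 0.1983
−0.174·log₂(0.174) = 0.4390
−0.091·log₂(0.091) = 0.3147
−0.213·log₂(0.213) = 0.4752
−0.107·log₂(0.107) = 0.3450
−0.164·log₂(0.164) = 0.4278
−0.207·log₂(0.207) = 0.4704
Sum ≈ 2.6703 → 2.670 bits.

2.670 bits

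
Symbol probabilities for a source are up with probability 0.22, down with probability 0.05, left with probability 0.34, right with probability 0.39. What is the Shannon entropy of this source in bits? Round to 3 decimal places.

1.756 bits

H = −Σ pᵢ log₂ pᵢ.
−0.22·log₂(0.22) = 0.4806
−0.05·log₂(0.05) = 0.2161
−0.34·log₂(0.34) = 0.5292
−0.39·log₂(0.39) = 0.5298
Sum ≈ 1.7556 → 1.756 bits.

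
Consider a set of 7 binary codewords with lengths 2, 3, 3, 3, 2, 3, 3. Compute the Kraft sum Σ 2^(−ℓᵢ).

1.125

With common denominator 2^3 = 8: Σ 2^(−ℓᵢ) = 2/8 + 1/8 + 1/8 + 1/8 + 2/8 + 1/8 + 1/8 = 9/8 = 1.125.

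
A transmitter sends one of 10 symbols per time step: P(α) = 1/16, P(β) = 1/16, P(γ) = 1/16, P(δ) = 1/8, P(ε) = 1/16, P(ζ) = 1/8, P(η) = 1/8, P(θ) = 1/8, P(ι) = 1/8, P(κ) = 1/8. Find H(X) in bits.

3.25 bits

Each probability is a power of 1/2, so log₂(1/p) is an integer.
H = Σ p·log₂(1/p) = 1/16·4 + 1/16·4 + 1/16·4 + 1/8·3 + 1/16·4 + 1/8·3 + 1/8·3 + 1/8·3 + 1/8·3 + 1/8·3 = 3.25 bits.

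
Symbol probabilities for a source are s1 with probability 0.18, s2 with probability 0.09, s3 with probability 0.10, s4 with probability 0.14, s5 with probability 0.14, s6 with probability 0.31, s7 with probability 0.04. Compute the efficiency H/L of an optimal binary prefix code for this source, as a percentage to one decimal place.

Entropy H = −Σ p log₂ p ≈ 2.5939 bits.
Huffman merges: 1/25+9/100→13/100; 1/10+13/100→23/100; 7/50+7/50→7/25; 9/50+23/100→41/100; 7/25+31/100→59/100; 41/100+59/100→1. L = 66/25 ≈ 2.6400.
Efficiency = H/L = 2.5939/2.6400 = 98.3%.

98.3%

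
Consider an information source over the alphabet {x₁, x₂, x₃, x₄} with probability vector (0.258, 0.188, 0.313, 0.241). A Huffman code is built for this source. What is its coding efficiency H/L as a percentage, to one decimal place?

Entropy H = −Σ p log₂ p ≈ 1.9768 bits.
Huffman merges: 47/250+241/1000→429/1000; 129/500+313/1000→571/1000; 429/1000+571/1000→1. L = 2 ≈ 2.0000.
Efficiency = H/L = 1.9768/2.0000 = 98.8%.

98.8%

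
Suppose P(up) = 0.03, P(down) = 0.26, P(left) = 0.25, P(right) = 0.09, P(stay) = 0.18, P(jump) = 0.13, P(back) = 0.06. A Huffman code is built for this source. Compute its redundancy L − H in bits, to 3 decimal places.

0.039 bits

Entropy H = −Σ p log₂ p ≈ 2.5412 bits.
Huffman merges: 3/100+3/50→9/100; 9/100+9/100→9/50; 13/100+9/50→31/100; 9/50+1/4→43/100; 13/50+31/100→57/100; 43/100+57/100→1. L = 129/50 ≈ 2.5800.
L − H = 2.5800 − 2.5412 = 0.039 bits.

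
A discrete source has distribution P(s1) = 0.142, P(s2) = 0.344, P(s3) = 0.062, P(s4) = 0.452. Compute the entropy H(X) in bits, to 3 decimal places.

H = −Σ pᵢ log₂ pᵢ.
−0.142·log₂(0.142) = 0.3999
−0.344·log₂(0.344) = 0.5296
−0.062·log₂(0.062) = 0.2487
−0.452·log₂(0.452) = 0.5178
Sum ≈ 1.6960 → 1.696 bits.

1.696 bits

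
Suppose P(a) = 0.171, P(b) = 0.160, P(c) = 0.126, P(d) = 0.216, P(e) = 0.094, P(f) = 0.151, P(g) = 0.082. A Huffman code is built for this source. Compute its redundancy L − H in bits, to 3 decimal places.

0.043 bits

Entropy H = −Σ p log₂ p ≈ 2.7412 bits.
Huffman merges: 41/500+47/500→22/125; 63/500+151/1000→277/1000; 4/25+171/1000→331/1000; 22/125+27/125→49/125; 277/1000+331/1000→76/125; 49/125+76/125→1. L = 348/125 ≈ 2.7840.
L − H = 2.7840 − 2.7412 = 0.043 bits.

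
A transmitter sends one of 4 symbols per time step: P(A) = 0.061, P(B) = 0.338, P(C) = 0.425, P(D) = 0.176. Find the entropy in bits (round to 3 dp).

1.741 bits

H = −Σ pᵢ log₂ pᵢ.
−0.061·log₂(0.061) = 0.2461
−0.338·log₂(0.338) = 0.5289
−0.425·log₂(0.425) = 0.5246
−0.176·log₂(0.176) = 0.4411
Sum ≈ 1.7408 → 1.741 bits.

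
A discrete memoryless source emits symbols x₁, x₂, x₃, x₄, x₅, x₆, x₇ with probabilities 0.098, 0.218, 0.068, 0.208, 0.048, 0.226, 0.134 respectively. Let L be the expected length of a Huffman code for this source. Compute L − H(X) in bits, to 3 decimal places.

Entropy H = −Σ p log₂ p ≈ 2.6261 bits.
Huffman merges: 6/125+17/250→29/250; 49/500+29/250→107/500; 67/500+26/125→171/500; 107/500+109/500→54/125; 113/500+171/500→71/125; 54/125+71/125→1. L = 334/125 ≈ 2.6720.
L − H = 2.6720 − 2.6261 = 0.046 bits.

0.046 bits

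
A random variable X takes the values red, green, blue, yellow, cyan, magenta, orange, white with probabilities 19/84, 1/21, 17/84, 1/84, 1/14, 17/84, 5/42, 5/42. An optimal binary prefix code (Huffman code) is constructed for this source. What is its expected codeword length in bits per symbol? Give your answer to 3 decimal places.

Repeatedly combine the two least-probable nodes; the expected code length is the sum of the merged weights.
merge 1/84 + 1/21 → 5/84
merge 5/84 + 1/14 → 11/84
merge 5/42 + 5/42 → 5/21
merge 11/84 + 17/84 → 1/3
merge 17/84 + 19/84 → 3/7
merge 5/21 + 1/3 → 4/7
merge 3/7 + 4/7 → 1
L = 5/84 + 11/84 + 5/21 + 1/3 + 3/7 + 4/7 + 1 = 58/21 ≈ 2.762 bits/symbol.

2.762 bits/symbol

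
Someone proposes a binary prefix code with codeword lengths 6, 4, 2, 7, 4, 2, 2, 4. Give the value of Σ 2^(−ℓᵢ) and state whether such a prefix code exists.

With common denominator 2^7 = 128: Σ 2^(−ℓᵢ) = 2/128 + 8/128 + 32/128 + 1/128 + 8/128 + 32/128 + 32/128 + 8/128 = 123/128 = 0.9609375.
Kraft's inequality requires Σ ≤ 1; here Σ = 0.9609375 ≤ 1, so such a prefix code exists.

0.9609375; yes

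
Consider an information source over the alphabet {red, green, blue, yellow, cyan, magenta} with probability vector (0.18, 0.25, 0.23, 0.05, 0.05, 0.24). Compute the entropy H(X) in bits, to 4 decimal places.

H = −Σ pᵢ log₂ pᵢ.
−0.18·log₂(0.18) = 0.4453
−0.25·log₂(0.25) = 0.5000
−0.23·log₂(0.23) = 0.4877
−0.05·log₂(0.05) = 0.2161
−0.05·log₂(0.05) = 0.2161
−0.24·log₂(0.24) = 0.4941
Sum ≈ 2.3593 → 2.3593 bits.

2.3593 bits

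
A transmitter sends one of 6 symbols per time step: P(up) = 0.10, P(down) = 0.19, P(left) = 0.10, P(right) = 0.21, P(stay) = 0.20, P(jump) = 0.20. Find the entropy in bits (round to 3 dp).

H = −Σ pᵢ log₂ pᵢ.
−0.10·log₂(0.10) = 0.3322
−0.19·log₂(0.19) = 0.4552
−0.10·log₂(0.10) = 0.3322
−0.21·log₂(0.21) = 0.4728
−0.20·log₂(0.20) = 0.4644
−0.20·log₂(0.20) = 0.4644
Sum ≈ 2.5212 → 2.521 bits.

2.521 bits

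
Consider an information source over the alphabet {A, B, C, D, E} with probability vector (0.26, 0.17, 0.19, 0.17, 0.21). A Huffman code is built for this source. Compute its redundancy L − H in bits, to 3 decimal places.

0.037 bits

Entropy H = −Σ p log₂ p ≈ 2.3025 bits.
Huffman merges: 17/100+17/100→17/50; 19/100+21/100→2/5; 13/50+17/50→3/5; 2/5+3/5→1. L = 117/50 ≈ 2.3400.
L − H = 2.3400 − 2.3025 = 0.037 bits.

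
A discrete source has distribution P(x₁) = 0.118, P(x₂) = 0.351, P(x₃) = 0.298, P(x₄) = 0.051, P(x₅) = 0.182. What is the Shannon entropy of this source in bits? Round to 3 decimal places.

H = −Σ pᵢ log₂ pᵢ.
−0.118·log₂(0.118) = 0.3638
−0.351·log₂(0.351) = 0.5302
−0.298·log₂(0.298) = 0.5205
−0.051·log₂(0.051) = 0.2190
−0.182·log₂(0.182) = 0.4474
Sum ≈ 2.0808 → 2.081 bits.

2.081 bits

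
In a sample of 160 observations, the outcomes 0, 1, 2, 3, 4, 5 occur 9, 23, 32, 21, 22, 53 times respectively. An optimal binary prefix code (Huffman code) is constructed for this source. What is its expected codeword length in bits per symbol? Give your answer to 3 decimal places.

2.469 bits/symbol

Probabilities are the counts divided by 160.
Repeatedly combine the two least-probable nodes; the expected code length is the sum of the merged weights.
merge 9/160 + 21/160 → 3/16
merge 11/80 + 23/160 → 9/32
merge 3/16 + 1/5 → 31/80
merge 9/32 + 53/160 → 49/80
merge 31/80 + 49/80 → 1
L = 3/16 + 9/32 + 31/80 + 49/80 + 1 = 79/32 ≈ 2.469 bits/symbol.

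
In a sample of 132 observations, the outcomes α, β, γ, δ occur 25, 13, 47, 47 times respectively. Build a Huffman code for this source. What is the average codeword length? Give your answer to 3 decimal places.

1.932 bits/symbol

Probabilities are the counts divided by 132.
Repeatedly combine the two least-probable nodes; the expected code length is the sum of the merged weights.
merge 13/132 + 25/132 → 19/66
merge 19/66 + 47/132 → 85/132
merge 47/132 + 85/132 → 1
L = 19/66 + 85/132 + 1 = 85/44 ≈ 1.932 bits/symbol.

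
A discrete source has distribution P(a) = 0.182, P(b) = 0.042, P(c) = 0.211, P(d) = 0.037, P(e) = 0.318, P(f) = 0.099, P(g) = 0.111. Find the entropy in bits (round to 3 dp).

H = −Σ pᵢ log₂ pᵢ.
−0.182·log₂(0.182) = 0.4474
−0.042·log₂(0.042) = 0.1921
−0.211·log₂(0.211) = 0.4736
−0.037·log₂(0.037) = 0.1760
−0.318·log₂(0.318) = 0.5256
−0.099·log₂(0.099) = 0.3303
−0.111·log₂(0.111) = 0.3520
Sum ≈ 2.4970 → 2.497 bits.

2.497 bits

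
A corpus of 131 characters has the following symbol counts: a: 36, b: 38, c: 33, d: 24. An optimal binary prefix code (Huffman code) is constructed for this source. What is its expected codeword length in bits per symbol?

Probabilities are the counts divided by 131.
Repeatedly combine the two least-probable nodes; the expected code length is the sum of the merged weights.
merge 24/131 + 33/131 → 57/131
merge 36/131 + 38/131 → 74/131
merge 57/131 + 74/131 → 1
L = 57/131 + 74/131 + 1 = 2 bits/symbol.

2 bits/symbol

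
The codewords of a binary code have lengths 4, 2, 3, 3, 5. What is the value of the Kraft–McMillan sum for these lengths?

With common denominator 2^5 = 32: Σ 2^(−ℓᵢ) = 2/32 + 8/32 + 4/32 + 4/32 + 1/32 = 19/32 = 0.59375.

0.59375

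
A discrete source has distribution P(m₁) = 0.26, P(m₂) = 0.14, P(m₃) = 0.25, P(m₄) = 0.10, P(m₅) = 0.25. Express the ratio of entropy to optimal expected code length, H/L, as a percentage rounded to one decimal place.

Entropy H = −Σ p log₂ p ≈ 2.2346 bits.
Huffman merges: 1/10+7/50→6/25; 6/25+1/4→49/100; 1/4+13/50→51/100; 49/100+51/100→1. L = 56/25 ≈ 2.2400.
Efficiency = H/L = 2.2346/2.2400 = 99.8%.

99.8%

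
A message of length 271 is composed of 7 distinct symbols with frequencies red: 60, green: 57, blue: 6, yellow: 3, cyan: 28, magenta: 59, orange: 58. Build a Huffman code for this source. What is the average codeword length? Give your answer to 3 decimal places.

2.517 bits/symbol

Probabilities are the counts divided by 271.
Repeatedly combine the two least-probable nodes; the expected code length is the sum of the merged weights.
merge 3/271 + 6/271 → 9/271
merge 9/271 + 28/271 → 37/271
merge 37/271 + 57/271 → 94/271
merge 58/271 + 59/271 → 117/271
merge 60/271 + 94/271 → 154/271
merge 117/271 + 154/271 → 1
L = 9/271 + 37/271 + 94/271 + 117/271 + 154/271 + 1 = 682/271 ≈ 2.517 bits/symbol.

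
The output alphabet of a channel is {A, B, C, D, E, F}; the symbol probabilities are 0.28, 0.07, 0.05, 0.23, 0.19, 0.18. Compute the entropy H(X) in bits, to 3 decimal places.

2.387 bits

H = −Σ pᵢ log₂ pᵢ.
−0.28·log₂(0.28) = 0.5142
−0.07·log₂(0.07) = 0.2686
−0.05·log₂(0.05) = 0.2161
−0.23·log₂(0.23) = 0.4877
−0.19·log₂(0.19) = 0.4552
−0.18·log₂(0.18) = 0.4453
Sum ≈ 2.3871 → 2.387 bits.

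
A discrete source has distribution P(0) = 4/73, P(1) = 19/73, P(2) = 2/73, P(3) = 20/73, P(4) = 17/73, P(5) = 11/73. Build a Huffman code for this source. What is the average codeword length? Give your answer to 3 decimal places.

2.315 bits/symbol

Repeatedly combine the two least-probable nodes; the expected code length is the sum of the merged weights.
merge 2/73 + 4/73 → 6/73
merge 6/73 + 11/73 → 17/73
merge 17/73 + 17/73 → 34/73
merge 19/73 + 20/73 → 39/73
merge 34/73 + 39/73 → 1
L = 6/73 + 17/73 + 34/73 + 39/73 + 1 = 169/73 ≈ 2.315 bits/symbol.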